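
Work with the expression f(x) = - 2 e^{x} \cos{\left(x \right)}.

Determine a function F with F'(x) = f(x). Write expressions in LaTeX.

An antiderivative is F(x) = - e^{x} \sin{\left(x \right)} - e^{x} \cos{\left(x \right)}.

A candidate is checked by its d/dx: the result must match f(x).
Check: d/dx[- e^{x} \sin{\left(x \right)} - e^{x} \cos{\left(x \right)}] = - 2 e^{x} \cos{\left(x \right)} = f(x).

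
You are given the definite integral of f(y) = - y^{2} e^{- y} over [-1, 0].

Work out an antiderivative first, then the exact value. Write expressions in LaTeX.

f has the shape u'v + uv' for u = y^{2} + 2 y + 2 and v = e^{- y} — it is the derivative of the product u*v.
F(y) = \left(y^{2} + 2 y + 2\right) e^{- y} is an antiderivative of f.
Check: d/dy[\left(y^{2} + 2 y + 2\right) e^{- y}] = - y^{2} e^{- y} = f(y).
F(0) = 2; F(-1) = e.
Integral = F(0) - F(-1) = 2 - e.

Antiderivative: F(y) = \left(y^{2} + 2 y + 2\right) e^{- y}; value = 2 - e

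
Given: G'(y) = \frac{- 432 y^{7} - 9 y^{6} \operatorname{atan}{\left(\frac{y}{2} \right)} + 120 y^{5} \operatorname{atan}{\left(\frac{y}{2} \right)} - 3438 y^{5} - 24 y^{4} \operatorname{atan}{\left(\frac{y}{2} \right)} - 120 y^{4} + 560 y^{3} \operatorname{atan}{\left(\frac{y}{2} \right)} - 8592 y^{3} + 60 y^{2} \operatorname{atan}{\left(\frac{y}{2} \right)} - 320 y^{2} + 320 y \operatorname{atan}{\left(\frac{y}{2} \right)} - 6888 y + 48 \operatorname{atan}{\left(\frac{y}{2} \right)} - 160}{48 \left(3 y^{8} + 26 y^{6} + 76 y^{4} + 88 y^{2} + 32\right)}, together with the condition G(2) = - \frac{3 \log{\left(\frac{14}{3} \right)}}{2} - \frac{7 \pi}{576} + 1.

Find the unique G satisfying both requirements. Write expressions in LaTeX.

Differentiate the proposed G(y) back; it has to land on the given G'(y).
A general antiderivative is - \frac{\left(\frac{5}{3} - \frac{y}{4}\right) \operatorname{atan}{\left(\frac{y}{2} \right)}}{4 \left(y^{2} + 2\right)} - \frac{3 \log{\left(y^{2} + \frac{2}{3} \right)}}{2} + C.
The condition gives C = - \frac{3 \log{\left(\frac{14}{3} \right)}}{2} - \frac{7 \pi}{576} + 1 - (- \frac{3 \log{\left(\frac{14}{3} \right)}}{2} - \frac{7 \pi}{576}) = 1.
So G(y) = \frac{48 y^{2} - \left(20 - 3 y\right) \operatorname{atan}{\left(\frac{y}{2} \right)} - 72 \left(y^{2} + 2\right) \log{\left(y^{2} + \frac{2}{3} \right)} + 96}{48 \left(y^{2} + 2\right)}.
Check: d/dy[\frac{48 y^{2} - \left(20 - 3 y\right) \operatorname{atan}{\left(\frac{y}{2} \right)} - 72 \left(y^{2} + 2\right) \log{\left(y^{2} + \frac{2}{3} \right)} + 96}{48 \left(y^{2} + 2\right)}] = \frac{- 432 y^{7} - 9 y^{6} \operatorname{atan}{\left(\frac{y}{2} \right)} + 120 y^{5} \operatorname{atan}{\left(\frac{y}{2} \right)} - 3438 y^{5} - 24 y^{4} \operatorname{atan}{\left(\frac{y}{2} \right)} - 120 y^{4} + 560 y^{3} \operatorname{atan}{\left(\frac{y}{2} \right)} - 8592 y^{3} + 60 y^{2} \operatorname{atan}{\left(\frac{y}{2} \right)} - 320 y^{2} + 320 y \operatorname{atan}{\left(\frac{y}{2} \right)} - 6888 y + 48 \operatorname{atan}{\left(\frac{y}{2} \right)} - 160}{144 y^{8} + 1248 y^{6} + 3648 y^{4} + 4224 y^{2} + 1536}, which equals G'(y).

G(y) = \frac{48 y^{2} - \left(20 - 3 y\right) \operatorname{atan}{\left(\frac{y}{2} \right)} - 72 \left(y^{2} + 2\right) \log{\left(y^{2} + \frac{2}{3} \right)} + 96}{48 \left(y^{2} + 2\right)}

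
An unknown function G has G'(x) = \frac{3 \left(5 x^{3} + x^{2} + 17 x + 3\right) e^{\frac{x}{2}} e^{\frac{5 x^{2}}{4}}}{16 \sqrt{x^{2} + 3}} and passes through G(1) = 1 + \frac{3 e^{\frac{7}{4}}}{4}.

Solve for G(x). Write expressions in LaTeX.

Recognize the product-rule pattern: G'(x) = u'v + uv' with u = \frac{3 \sqrt{x^{2} + 3}}{8}, v = e^{\frac{5 x^{2}}{4} + \frac{x}{2}}, so integration by parts undoes it.
A general antiderivative is \frac{3 \sqrt{x^{2} + 3} e^{\frac{5 x^{2}}{4} + \frac{x}{2}}}{8} + C.
The condition gives C = 1 + \frac{3 e^{\frac{7}{4}}}{4} - (\frac{3 e^{\frac{7}{4}}}{4}) = 1.
So G(x) = \frac{3 \sqrt{x^{2} + 3} e^{\frac{5 x^{2}}{4} + \frac{x}{2}}}{8} + 1.
Check: d/dx[\frac{3 \sqrt{x^{2} + 3} e^{\frac{5 x^{2}}{4} + \frac{x}{2}}}{8} + 1] = \frac{15 x^{3} e^{\frac{x}{2}} e^{\frac{5 x^{2}}{4}} + 3 x^{2} e^{\frac{x}{2}} e^{\frac{5 x^{2}}{4}} + 51 x e^{\frac{x}{2}} e^{\frac{5 x^{2}}{4}} + 9 e^{\frac{x}{2}} e^{\frac{5 x^{2}}{4}}}{16 \sqrt{x^{2} + 3}}, which equals G'(x).

G(x) = \frac{3 \sqrt{x^{2} + 3} e^{\frac{5 x^{2}}{4} + \frac{x}{2}}}{8} + 1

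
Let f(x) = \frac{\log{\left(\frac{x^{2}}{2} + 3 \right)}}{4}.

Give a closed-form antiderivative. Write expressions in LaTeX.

An antiderivative is F(x) = \frac{x \log{\left(\frac{x^{2}}{2} + 3 \right)} - 2 x + 2 \sqrt{6} \operatorname{atan}{\left(\frac{\sqrt{6} x}{6} \right)}}{4}.

Any candidate F(x) must reproduce f(x) exactly when differentiated.
Check: d/dx[\frac{x \log{\left(\frac{x^{2}}{2} + 3 \right)} - 2 x + 2 \sqrt{6} \operatorname{atan}{\left(\frac{\sqrt{6} x}{6} \right)}}{4}] = \frac{\log{\left(\frac{x^{2}}{2} + 3 \right)}}{4} = f(x).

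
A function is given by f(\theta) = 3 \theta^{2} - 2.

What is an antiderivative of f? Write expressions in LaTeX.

An antiderivative is F(\theta) = \theta^{3} - 2 \theta.

An antiderivative F(\theta) passes only if d/d\theta[F] lands on f(\theta) exactly.
Check: d/d\theta[\theta^{3} - 2 \theta] = 3 \theta^{2} - 2 = f(\theta).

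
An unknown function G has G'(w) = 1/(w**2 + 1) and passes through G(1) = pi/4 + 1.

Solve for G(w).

G(w) = atan(w) + 1

The proposed G(w) is checked by its d/dw: the result must match the given G'(w).
A general antiderivative is atan(w) + C.
The condition gives C = pi/4 + 1 - (pi/4) = 1.
So G(w) = atan(w) + 1.
Check: d/dw[atan(w) + 1] = 1/(w**2 + 1) = G'(w).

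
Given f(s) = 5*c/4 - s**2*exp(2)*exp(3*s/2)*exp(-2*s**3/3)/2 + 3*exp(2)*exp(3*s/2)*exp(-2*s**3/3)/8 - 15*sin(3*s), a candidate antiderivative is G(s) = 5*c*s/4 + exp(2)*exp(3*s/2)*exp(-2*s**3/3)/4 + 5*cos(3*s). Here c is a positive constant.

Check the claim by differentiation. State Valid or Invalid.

Valid - the claim checks out under differentiation.

d/ds[G] = (10*c*exp(2*s**3/3) - 4*s**2*exp(2)*exp(3*s/2) + 3*exp(2)*exp(3*s/2) - 120*exp(2*s**3/3)*sin(3*s))*exp(-2*s**3/3)/8
This equals f(s) exactly, so the claim holds.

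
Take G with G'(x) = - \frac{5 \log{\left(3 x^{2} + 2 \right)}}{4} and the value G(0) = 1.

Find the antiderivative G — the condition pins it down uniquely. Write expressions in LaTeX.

A first test for any G(x): its x-derivative must equal the given G'(x).
A general antiderivative is - \frac{5 x \log{\left(3 x^{2} + 2 \right)}}{4} + \frac{5 x}{2} - \frac{5 \sqrt{6} \operatorname{atan}{\left(\frac{\sqrt{6} x}{2} \right)}}{6} + C.
The condition gives C = 1 - (0) = 1.
So G(x) = - \frac{15 x \log{\left(3 x^{2} + 2 \right)} - 30 x + 10 \sqrt{6} \operatorname{atan}{\left(\frac{\sqrt{6} x}{2} \right)} - 12}{12}.
Check: d/dx[- \frac{15 x \log{\left(3 x^{2} + 2 \right)} - 30 x + 10 \sqrt{6} \operatorname{atan}{\left(\frac{\sqrt{6} x}{2} \right)} - 12}{12}] = - \frac{5 \log{\left(3 x^{2} + 2 \right)}}{4} = G'(x).

G(x) = - \frac{15 x \log{\left(3 x^{2} + 2 \right)} - 30 x + 10 \sqrt{6} \operatorname{atan}{\left(\frac{\sqrt{6} x}{2} \right)} - 12}{12}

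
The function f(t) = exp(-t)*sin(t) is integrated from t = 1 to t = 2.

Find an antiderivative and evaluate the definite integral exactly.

Antiderivative: F(t) = (-sin(t) - cos(t))*exp(-t)/2; value = -exp(-2)*sin(2)/2 - exp(-2)*cos(2)/2 + exp(-1)*cos(1)/2 + exp(-1)*sin(1)/2

Check any antiderivative F(t) by computing F'(t) and comparing it with f(t).
F(t) = (-sin(t) - cos(t))*exp(-t)/2 is an antiderivative of f.
Check: d/dt[(-sin(t) - cos(t))*exp(-t)/2] = exp(-t)*sin(t) = f(t).
F(2) = -exp(-2)*sin(2)/2 - exp(-2)*cos(2)/2; F(1) = -exp(-1)*sin(1)/2 - exp(-1)*cos(1)/2.
Integral = F(2) - F(1) = -exp(-2)*sin(2)/2 - exp(-2)*cos(2)/2 + exp(-1)*cos(1)/2 + exp(-1)*sin(1)/2.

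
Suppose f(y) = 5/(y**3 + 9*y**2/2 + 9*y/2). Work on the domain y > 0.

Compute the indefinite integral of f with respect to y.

The denominator factors as y*(y + 3)*(2*y + 3); partial fractions split f into directly integrable pieces: -40/(9*(2*y + 3)) + 10/(9*(y + 3)) + 10/(9*y).
Check: d/dy[-10*(2*log(2*y + 3) - log(y**2 + 3*y))/9] = 10/(2*y**3 + 9*y**2 + 9*y), which equals f(y).

F(y) = -10*(2*log(2*y + 3) - log(y**2 + 3*y))/9 + C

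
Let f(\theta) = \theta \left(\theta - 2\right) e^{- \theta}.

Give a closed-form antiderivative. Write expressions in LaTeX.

An antiderivative is F(\theta) = - \theta^{2} e^{- \theta}.

Recognize the product-rule pattern: f = u'v + uv' with u = - \theta^{2}, v = e^{- \theta}, so integration by parts undoes it.
Check: d/d\theta[- \theta^{2} e^{- \theta}] = \left(\theta^{2} - 2 \theta\right) e^{- \theta}, which equals f(\theta).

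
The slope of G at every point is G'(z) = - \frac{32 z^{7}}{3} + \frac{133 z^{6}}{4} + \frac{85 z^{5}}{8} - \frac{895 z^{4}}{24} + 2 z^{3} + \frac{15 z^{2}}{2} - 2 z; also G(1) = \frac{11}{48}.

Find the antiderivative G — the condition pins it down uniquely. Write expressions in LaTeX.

G(z) = \frac{z^{2} \left(- 4 z^{3} + 15 z^{2} - 12\right) \left(16 z^{3} + 3 z^{2} - 10 z + 4\right) + 24}{48}

Recognize the product-rule pattern: G'(z) = u'v + uv' with u = - \frac{z^{3}}{3} + \frac{5 z^{2}}{4} - 1, v = 4 z^{5} + \frac{3 z^{4}}{4} - \frac{5 z^{3}}{2} + z^{2}, so integration by parts undoes it.
A general antiderivative is \left(- \frac{z^{3}}{3} + \frac{5 z^{2}}{4} - 1\right) \left(4 z^{5} + \frac{3 z^{4}}{4} - \frac{5 z^{3}}{2} + z^{2}\right) + C.
The condition gives C = \frac{11}{48} - (- \frac{13}{48}) = \frac{1}{2}.
So G(z) = \frac{z^{2} \left(- 4 z^{3} + 15 z^{2} - 12\right) \left(16 z^{3} + 3 z^{2} - 10 z + 4\right) + 24}{48}.
Check: d/dz[\frac{z^{2} \left(- 4 z^{3} + 15 z^{2} - 12\right) \left(16 z^{3} + 3 z^{2} - 10 z + 4\right) + 24}{48}] = - \frac{32 z^{7}}{3} + \frac{133 z^{6}}{4} + \frac{85 z^{5}}{8} - \frac{895 z^{4}}{24} + 2 z^{3} + \frac{15 z^{2}}{2} - 2 z = G'(z).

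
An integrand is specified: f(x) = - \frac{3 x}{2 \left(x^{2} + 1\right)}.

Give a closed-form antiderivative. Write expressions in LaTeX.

f matches the chain-rule pattern g'(h)*h' with inner function h(x) = 3 x^{2} + 3; substituting u = h(x) collapses the integral.
Check: d/dx[- \frac{3 \log{\left(3 x^{2} + 3 \right)}}{4}] = - \frac{3 x}{2 x^{2} + 2}, which equals f(x).

An antiderivative is F(x) = - \frac{3 \log{\left(3 x^{2} + 3 \right)}}{4}.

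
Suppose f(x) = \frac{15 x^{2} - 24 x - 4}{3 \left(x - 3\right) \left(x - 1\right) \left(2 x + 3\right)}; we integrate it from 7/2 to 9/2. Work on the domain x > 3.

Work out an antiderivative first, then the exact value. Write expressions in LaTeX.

The denominator factors as 3 \left(x - 3\right) \left(x - 1\right) \left(2 x + 3\right); partial fractions split f into directly integrable pieces: \frac{263}{135 \left(2 x + 3\right)} + \frac{13}{30 \left(x - 1\right)} + \frac{59}{54 \left(x - 3\right)}.
F(x) = \frac{295 \log{\left(x - 3 \right)} + 117 \log{\left(x - 1 \right)} + 263 \log{\left(x + \frac{3}{2} \right)}}{270} is an antiderivative of f.
Check: d/dx[\frac{295 \log{\left(x - 3 \right)} + 117 \log{\left(x - 1 \right)} + 263 \log{\left(x + \frac{3}{2} \right)}}{270}] = \frac{15 x^{2} - 24 x - 4}{6 x^{3} - 15 x^{2} - 18 x + 27}, which equals f(x).
F(9/2) = \frac{59 \log{\left(\frac{3}{2} \right)}}{54} + \frac{13 \log{\left(\frac{7}{2} \right)}}{30} + \frac{263 \log{\left(6 \right)}}{270}; F(7/2) = - \frac{59 \log{\left(2 \right)}}{54} + \frac{13 \log{\left(\frac{5}{2} \right)}}{30} + \frac{263 \log{\left(5 \right)}}{270}.
Integral = F(9/2) - F(7/2) = - \frac{263 \log{\left(5 \right)}}{270} - \frac{13 \log{\left(\frac{5}{2} \right)}}{30} + \frac{59 \log{\left(\frac{3}{2} \right)}}{54} + \frac{13 \log{\left(\frac{7}{2} \right)}}{30} + \frac{59 \log{\left(2 \right)}}{54} + \frac{263 \log{\left(6 \right)}}{270}.

Antiderivative: F(x) = \frac{295 \log{\left(x - 3 \right)} + 117 \log{\left(x - 1 \right)} + 263 \log{\left(x + \frac{3}{2} \right)}}{270}; value = - \frac{263 \log{\left(5 \right)}}{270} - \frac{13 \log{\left(\frac{5}{2} \right)}}{30} + \frac{59 \log{\left(\frac{3}{2} \right)}}{54} + \frac{13 \log{\left(\frac{7}{2} \right)}}{30} + \frac{59 \log{\left(2 \right)}}{54} + \frac{263 \log{\left(6 \right)}}{270}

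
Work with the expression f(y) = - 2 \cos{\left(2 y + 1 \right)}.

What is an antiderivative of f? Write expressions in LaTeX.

An antiderivative is F(y) = - \sin{\left(2 y + 1 \right)}.

Check any antiderivative F(y) by computing F'(y) and comparing it with f(y).
Check: d/dy[- \sin{\left(2 y + 1 \right)}] = - 2 \cos{\left(2 y + 1 \right)} = f(y).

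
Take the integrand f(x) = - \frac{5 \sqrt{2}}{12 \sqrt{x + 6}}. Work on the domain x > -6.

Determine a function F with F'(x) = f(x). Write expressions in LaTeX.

An antiderivative is F(x) = - \frac{5 \sqrt{2} \sqrt{x + 6}}{6}.

A candidate is checked by its d/dx: the result must match f(x).
Check: d/dx[- \frac{5 \sqrt{2} \sqrt{x + 6}}{6}] = - \frac{5 \sqrt{2}}{12 \sqrt{x + 6}} = f(x).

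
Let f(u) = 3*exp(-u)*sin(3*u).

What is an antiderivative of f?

Differentiate the proposed F(u) back; it has to land on f(u) exactly.
Check: d/du[-3*exp(-u)*sin(3*u)/10 - 9*exp(-u)*cos(3*u)/10] = 3*exp(-u)*sin(3*u) = f(u).

An antiderivative is F(u) = -3*exp(-u)*sin(3*u)/10 - 9*exp(-u)*cos(3*u)/10.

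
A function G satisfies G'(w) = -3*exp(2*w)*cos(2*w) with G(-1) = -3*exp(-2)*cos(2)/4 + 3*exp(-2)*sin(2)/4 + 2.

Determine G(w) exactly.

G(w) = (-3*exp(2*w)*sin(2*w) - 3*exp(2*w)*cos(2*w) + 8)/4

Any candidate G(w) must reproduce the stated G'(w) exactly.
A general antiderivative is -3*exp(2*w)*sin(2*w)/4 - 3*exp(2*w)*cos(2*w)/4 + C.
The condition gives C = -3*exp(-2)*cos(2)/4 + 3*exp(-2)*sin(2)/4 + 2 - (-3*exp(-2)*cos(2)/4 + 3*exp(-2)*sin(2)/4) = 2.
So G(w) = (-3*exp(2*w)*sin(2*w) - 3*exp(2*w)*cos(2*w) + 8)/4.
Check: d/dw[(-3*exp(2*w)*sin(2*w) - 3*exp(2*w)*cos(2*w) + 8)/4] = -3*exp(2*w)*cos(2*w) = G'(w).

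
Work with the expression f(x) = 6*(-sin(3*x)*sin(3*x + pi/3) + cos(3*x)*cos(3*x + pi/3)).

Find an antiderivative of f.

f has the shape u'v + uv' for u = 2*cos(3*x) and v = sin(3*x + pi/3) — it is the derivative of the product u*v.
Check: d/dx[2*sin(3*x + pi/3)*cos(3*x)] = -6*sin(3*x)*sin(3*x + pi/3) + 6*cos(3*x)*cos(3*x + pi/3), which equals f(x).

An antiderivative is F(x) = 2*sin(3*x + pi/3)*cos(3*x).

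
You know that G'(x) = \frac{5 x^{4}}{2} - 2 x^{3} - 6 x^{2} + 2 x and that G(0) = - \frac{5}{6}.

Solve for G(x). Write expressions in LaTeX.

G(x) = \frac{x^{5}}{2} - \frac{x^{4}}{2} - 2 x^{3} + x^{2} - \frac{5}{6}

Integrate term by term and add the pieces.
A general antiderivative is \frac{x^{5}}{2} - \frac{x^{4}}{2} - 2 x^{3} + x^{2} - \frac{4}{3} + C.
The condition gives C = - \frac{5}{6} - (- \frac{4}{3}) = \frac{1}{2}.
So G(x) = \frac{x^{5}}{2} - \frac{x^{4}}{2} - 2 x^{3} + x^{2} - \frac{5}{6}.
Check: d/dx[\frac{x^{5}}{2} - \frac{x^{4}}{2} - 2 x^{3} + x^{2} - \frac{5}{6}] = \frac{5 x^{4}}{2} - 2 x^{3} - 6 x^{2} + 2 x = G'(x).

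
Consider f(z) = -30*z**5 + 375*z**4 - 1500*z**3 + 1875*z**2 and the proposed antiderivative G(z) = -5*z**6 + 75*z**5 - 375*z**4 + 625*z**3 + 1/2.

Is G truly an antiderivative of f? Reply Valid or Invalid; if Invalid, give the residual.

Valid - differentiating G returns exactly f.

d/dz[G] = -30*z**5 + 375*z**4 - 1500*z**3 + 1875*z**2
This equals f(z) exactly, so the claim holds.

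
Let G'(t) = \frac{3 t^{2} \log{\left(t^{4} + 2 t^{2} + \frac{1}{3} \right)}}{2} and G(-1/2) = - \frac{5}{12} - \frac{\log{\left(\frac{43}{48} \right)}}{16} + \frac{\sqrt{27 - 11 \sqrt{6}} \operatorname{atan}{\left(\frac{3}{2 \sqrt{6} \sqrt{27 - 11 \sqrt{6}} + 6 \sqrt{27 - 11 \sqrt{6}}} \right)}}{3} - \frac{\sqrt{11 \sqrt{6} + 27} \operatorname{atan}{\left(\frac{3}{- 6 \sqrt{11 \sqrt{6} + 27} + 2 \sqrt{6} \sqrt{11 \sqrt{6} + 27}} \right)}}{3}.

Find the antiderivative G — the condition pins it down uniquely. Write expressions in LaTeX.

Whatever form G(t) takes, its d/dt must return the stated G'(t).
A general antiderivative is \frac{t^{3} \log{\left(t^{4} + 2 t^{2} + \frac{1}{3} \right)}}{2} - \frac{2 t^{3}}{3} + 2 t - 2 \sqrt{\frac{3}{4} - \frac{11 \sqrt{6}}{36}} \operatorname{atan}{\left(\frac{3 t}{\sqrt{6} \sqrt{27 - 11 \sqrt{6}} + 3 \sqrt{27 - 11 \sqrt{6}}} \right)} + 2 \sqrt{\frac{11 \sqrt{6}}{36} + \frac{3}{4}} \operatorname{atan}{\left(\frac{3 t}{- 3 \sqrt{11 \sqrt{6} + 27} + \sqrt{6} \sqrt{11 \sqrt{6} + 27}} \right)} + C.
The condition gives C = - \frac{5}{12} - \frac{\log{\left(\frac{43}{48} \right)}}{16} + \frac{\sqrt{27 - 11 \sqrt{6}} \operatorname{atan}{\left(\frac{3}{2 \sqrt{6} \sqrt{27 - 11 \sqrt{6}} + 6 \sqrt{27 - 11 \sqrt{6}}} \right)}}{3} - \frac{\sqrt{11 \sqrt{6} + 27} \operatorname{atan}{\left(\frac{3}{- 6 \sqrt{11 \sqrt{6} + 27} + 2 \sqrt{6} \sqrt{11 \sqrt{6} + 27}} \right)}}{3} - (- \frac{11}{12} - \frac{\log{\left(\frac{43}{48} \right)}}{16} + \frac{\sqrt{27 - 11 \sqrt{6}} \operatorname{atan}{\left(\frac{3}{2 \sqrt{6} \sqrt{27 - 11 \sqrt{6}} + 6 \sqrt{27 - 11 \sqrt{6}}} \right)}}{3} - \frac{\sqrt{11 \sqrt{6} + 27} \operatorname{atan}{\left(\frac{3}{- 6 \sqrt{11 \sqrt{6} + 27} + 2 \sqrt{6} \sqrt{11 \sqrt{6} + 27}} \right)}}{3}) = \frac{1}{2}.
So G(t) = \frac{3 t^{3} \log{\left(t^{4} + 2 t^{2} + \frac{1}{3} \right)} - 4 t^{3} + 12 t - 2 \sqrt{27 - 11 \sqrt{6}} \operatorname{atan}{\left(\frac{3 t}{\sqrt{6} \sqrt{27 - 11 \sqrt{6}} + 3 \sqrt{27 - 11 \sqrt{6}}} \right)} + 2 \sqrt{11 \sqrt{6} + 27} \operatorname{atan}{\left(\frac{3 t}{- 3 \sqrt{11 \sqrt{6} + 27} + \sqrt{6} \sqrt{11 \sqrt{6} + 27}} \right)} + 3}{6}.
Check: d/dt[\frac{3 t^{3} \log{\left(t^{4} + 2 t^{2} + \frac{1}{3} \right)} - 4 t^{3} + 12 t - 2 \sqrt{27 - 11 \sqrt{6}} \operatorname{atan}{\left(\frac{3 t}{\sqrt{6} \sqrt{27 - 11 \sqrt{6}} + 3 \sqrt{27 - 11 \sqrt{6}}} \right)} + 2 \sqrt{11 \sqrt{6} + 27} \operatorname{atan}{\left(\frac{3 t}{- 3 \sqrt{11 \sqrt{6} + 27} + \sqrt{6} \sqrt{11 \sqrt{6} + 27}} \right)} + 3}{6}] = \frac{3 t^{2} \log{\left(t^{4} + 2 t^{2} + \frac{1}{3} \right)}}{2} = G'(t).

G(t) = \frac{3 t^{3} \log{\left(t^{4} + 2 t^{2} + \frac{1}{3} \right)} - 4 t^{3} + 12 t - 2 \sqrt{27 - 11 \sqrt{6}} \operatorname{atan}{\left(\frac{3 t}{\sqrt{6} \sqrt{27 - 11 \sqrt{6}} + 3 \sqrt{27 - 11 \sqrt{6}}} \right)} + 2 \sqrt{11 \sqrt{6} + 27} \operatorname{atan}{\left(\frac{3 t}{- 3 \sqrt{11 \sqrt{6} + 27} + \sqrt{6} \sqrt{11 \sqrt{6} + 27}} \right)} + 3}{6}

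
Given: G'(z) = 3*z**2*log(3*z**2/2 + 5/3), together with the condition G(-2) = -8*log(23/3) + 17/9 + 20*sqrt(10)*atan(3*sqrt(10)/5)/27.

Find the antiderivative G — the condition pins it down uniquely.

G(z) = z**3*log(3*z**2/2 + 5/3) - 2*z**3/3 + 20*z/9 - 20*sqrt(10)*atan(3*sqrt(10)*z/10)/27 + 1

A first test for any G(z): its z-derivative must equal the given G'(z).
A general antiderivative is z**3*log(3*z**2/2 + 5/3) - 2*z**3/3 + 20*z/9 - 20*sqrt(10)*atan(3*sqrt(10)*z/10)/27 + C.
The condition gives C = -8*log(23/3) + 17/9 + 20*sqrt(10)*atan(3*sqrt(10)/5)/27 - (-8*log(23/3) + 8/9 + 20*sqrt(10)*atan(3*sqrt(10)/5)/27) = 1.
So G(z) = z**3*log(3*z**2/2 + 5/3) - 2*z**3/3 + 20*z/9 - 20*sqrt(10)*atan(3*sqrt(10)*z/10)/27 + 1.
Check: d/dz[z**3*log(3*z**2/2 + 5/3) - 2*z**3/3 + 20*z/9 - 20*sqrt(10)*atan(3*sqrt(10)*z/10)/27 + 1] = 3*z**2*log(9*z**2 + 10) - 3*z**2*log(6), which equals G'(z).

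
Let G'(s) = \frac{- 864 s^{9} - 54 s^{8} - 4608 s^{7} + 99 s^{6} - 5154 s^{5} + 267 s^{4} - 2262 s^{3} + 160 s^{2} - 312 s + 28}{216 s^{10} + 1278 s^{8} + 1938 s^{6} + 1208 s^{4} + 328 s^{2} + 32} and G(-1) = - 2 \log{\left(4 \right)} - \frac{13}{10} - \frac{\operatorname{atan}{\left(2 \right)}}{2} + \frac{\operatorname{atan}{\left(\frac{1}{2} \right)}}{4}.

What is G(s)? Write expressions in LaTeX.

Since d/ds undoes antidifferentiation here, G(s) must give back the stated G'(s).
A general antiderivative is - 2 \log{\left(3 s^{2} + 1 \right)} - \frac{\operatorname{atan}{\left(\frac{s}{2} \right)}}{4} + \frac{\operatorname{atan}{\left(2 s \right)}}{2} - \frac{1}{2 s^{2} + \frac{4}{3}} + C.
The condition gives C = - 2 \log{\left(4 \right)} - \frac{13}{10} - \frac{\operatorname{atan}{\left(2 \right)}}{2} + \frac{\operatorname{atan}{\left(\frac{1}{2} \right)}}{4} - (- 2 \log{\left(4 \right)} - \frac{\operatorname{atan}{\left(2 \right)}}{2} - \frac{3}{10} + \frac{\operatorname{atan}{\left(\frac{1}{2} \right)}}{4}) = -1.
So G(s) = \frac{- 12 s^{2} - 8 \left(3 s^{2} + 2\right) \log{\left(3 s^{2} + 1 \right)} - \left(3 s^{2} + 2\right) \operatorname{atan}{\left(\frac{s}{2} \right)} + 2 \left(3 s^{2} + 2\right) \operatorname{atan}{\left(2 s \right)} - 14}{4 \left(3 s^{2} + 2\right)}.
Check: d/ds[\frac{- 12 s^{2} - 8 \left(3 s^{2} + 2\right) \log{\left(3 s^{2} + 1 \right)} - \left(3 s^{2} + 2\right) \operatorname{atan}{\left(\frac{s}{2} \right)} + 2 \left(3 s^{2} + 2\right) \operatorname{atan}{\left(2 s \right)} - 14}{4 \left(3 s^{2} + 2\right)}] = \frac{- 864 s^{9} - 54 s^{8} - 4608 s^{7} + 99 s^{6} - 5154 s^{5} + 267 s^{4} - 2262 s^{3} + 160 s^{2} - 312 s + 28}{216 s^{10} + 1278 s^{8} + 1938 s^{6} + 1208 s^{4} + 328 s^{2} + 32} = G'(s).

G(s) = \frac{- 12 s^{2} - 8 \left(3 s^{2} + 2\right) \log{\left(3 s^{2} + 1 \right)} - \left(3 s^{2} + 2\right) \operatorname{atan}{\left(\frac{s}{2} \right)} + 2 \left(3 s^{2} + 2\right) \operatorname{atan}{\left(2 s \right)} - 14}{4 \left(3 s^{2} + 2\right)}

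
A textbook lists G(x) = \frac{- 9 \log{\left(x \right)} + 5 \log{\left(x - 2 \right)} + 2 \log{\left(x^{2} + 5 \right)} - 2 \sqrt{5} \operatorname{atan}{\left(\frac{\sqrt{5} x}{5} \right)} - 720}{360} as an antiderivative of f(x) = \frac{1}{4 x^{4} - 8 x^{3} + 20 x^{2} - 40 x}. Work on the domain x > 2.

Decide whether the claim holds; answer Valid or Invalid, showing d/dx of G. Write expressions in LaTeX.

Valid. The derivative of G reproduces f.

d/dx[G] = \frac{1}{4 x^{4} - 8 x^{3} + 20 x^{2} - 40 x}
This equals f(x) exactly, so the claim holds.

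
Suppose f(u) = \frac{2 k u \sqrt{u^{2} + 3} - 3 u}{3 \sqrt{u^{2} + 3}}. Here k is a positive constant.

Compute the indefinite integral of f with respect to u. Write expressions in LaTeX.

F(u) = \frac{k u^{2}}{3} - \sqrt{u^{2} + 3} + C

Recover f(u) by differentiating a candidate F(u); any mismatch rules it out.
Check: d/du[\frac{k u^{2}}{3} - \sqrt{u^{2} + 3}] = \frac{2 k u \sqrt{u^{2} + 3} - 3 u}{3 \sqrt{u^{2} + 3}} = f(u).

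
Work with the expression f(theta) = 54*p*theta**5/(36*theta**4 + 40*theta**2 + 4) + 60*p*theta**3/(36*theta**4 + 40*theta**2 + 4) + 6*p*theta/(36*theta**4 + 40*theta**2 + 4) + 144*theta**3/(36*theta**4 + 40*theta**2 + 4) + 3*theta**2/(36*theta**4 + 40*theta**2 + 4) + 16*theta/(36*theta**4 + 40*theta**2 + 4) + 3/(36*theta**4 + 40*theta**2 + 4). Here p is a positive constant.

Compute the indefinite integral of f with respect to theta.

F(theta) = 3*p*theta**2/4 + 2*log(3*theta**2 + 3) + atan(3*theta)/4 + C

The integrand splits into summands that can be handled one at a time.
Check: d/dtheta[3*p*theta**2/4 + 2*log(3*theta**2 + 3) + atan(3*theta)/4] = (54*p*theta**5 + 60*p*theta**3 + 6*p*theta + 144*theta**3 + 3*theta**2 + 16*theta + 3)/(36*theta**4 + 40*theta**2 + 4), which equals f(theta).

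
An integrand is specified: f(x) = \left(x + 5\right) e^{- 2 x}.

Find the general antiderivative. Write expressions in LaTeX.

F(x) = - \frac{x e^{- 2 x}}{2} - \frac{11 e^{- 2 x}}{4} + C

f has the shape u'v + uv' for u = - \frac{x}{2} - \frac{11}{4} and v = e^{- 2 x} — it is the derivative of the product u*v.
Check: d/dx[- \frac{x e^{- 2 x}}{2} - \frac{11 e^{- 2 x}}{4}] = \left(x + 5\right) e^{- 2 x} = f(x).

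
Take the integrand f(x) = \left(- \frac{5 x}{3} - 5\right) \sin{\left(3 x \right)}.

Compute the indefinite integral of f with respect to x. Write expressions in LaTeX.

Check any antiderivative F(x) by computing F'(x) and comparing it with f(x).
Check: d/dx[\frac{5 x \cos{\left(3 x \right)}}{9} - \frac{5 \sin{\left(3 x \right)}}{27} + \frac{5 \cos{\left(3 x \right)}}{3}] = - \frac{5 x \sin{\left(3 x \right)}}{3} - 5 \sin{\left(3 x \right)}, which equals f(x).

F(x) = \frac{5 x \cos{\left(3 x \right)}}{9} - \frac{5 \sin{\left(3 x \right)}}{27} + \frac{5 \cos{\left(3 x \right)}}{3} + C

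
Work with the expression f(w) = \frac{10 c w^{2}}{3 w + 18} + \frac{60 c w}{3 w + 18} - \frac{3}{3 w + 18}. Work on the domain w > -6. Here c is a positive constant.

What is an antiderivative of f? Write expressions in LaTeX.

An antiderivative is F(w) = \frac{5 c w^{2} - 3 \log{\left(\frac{w}{2} + 3 \right)}}{3}.

The integrand splits into summands that can be handled one at a time.
Check: d/dw[\frac{5 c w^{2} - 3 \log{\left(\frac{w}{2} + 3 \right)}}{3}] = \frac{10 c w^{2} + 60 c w - 3}{3 w + 18}, which equals f(w).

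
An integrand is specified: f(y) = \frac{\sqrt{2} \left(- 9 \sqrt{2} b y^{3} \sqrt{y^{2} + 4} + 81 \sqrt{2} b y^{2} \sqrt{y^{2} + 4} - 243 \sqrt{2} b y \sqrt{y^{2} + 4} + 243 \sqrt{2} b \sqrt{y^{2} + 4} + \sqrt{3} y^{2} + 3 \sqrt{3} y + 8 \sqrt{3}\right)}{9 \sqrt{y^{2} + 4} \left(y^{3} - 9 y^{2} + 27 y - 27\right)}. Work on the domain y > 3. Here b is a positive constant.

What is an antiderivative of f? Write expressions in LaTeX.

An antiderivative is F(y) = - 2 b y - \frac{2 \sqrt{\frac{3 y^{2}}{2} + 6}}{9 \left(y - 3\right)^{2}}.

A candidate is checked by its d/dy: the result must match f(y).
Check: d/dy[- 2 b y - \frac{2 \sqrt{\frac{3 y^{2}}{2} + 6}}{9 \left(y - 3\right)^{2}}] = \frac{- 18 \sqrt{2} b y^{3} \sqrt{y^{2} + 4} + 162 \sqrt{2} b y^{2} \sqrt{y^{2} + 4} - 486 \sqrt{2} b y \sqrt{y^{2} + 4} + 486 \sqrt{2} b \sqrt{y^{2} + 4} + 2 \sqrt{3} y^{2} + 6 \sqrt{3} y + 16 \sqrt{3}}{9 \sqrt{2} y^{3} \sqrt{y^{2} + 4} - 81 \sqrt{2} y^{2} \sqrt{y^{2} + 4} + 243 \sqrt{2} y \sqrt{y^{2} + 4} - 243 \sqrt{2} \sqrt{y^{2} + 4}}, which equals f(y).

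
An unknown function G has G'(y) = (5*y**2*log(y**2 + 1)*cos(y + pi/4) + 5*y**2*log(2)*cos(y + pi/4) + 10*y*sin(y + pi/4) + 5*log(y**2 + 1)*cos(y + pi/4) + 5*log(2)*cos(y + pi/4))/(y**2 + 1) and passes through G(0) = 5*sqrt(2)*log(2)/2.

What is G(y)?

Recognize the product-rule pattern: G'(y) = u'v + uv' with u = 5*log(2*y**2 + 2), v = sin(y + pi/4), so integration by parts undoes it.
A general antiderivative is 5*log(2*y**2 + 2)*sin(y + pi/4) + C.
The condition gives C = 5*sqrt(2)*log(2)/2 - (5*sqrt(2)*log(2)/2) = 0.
So G(y) = 5*log(y**2 + 1)*sin(y + pi/4) + 5*log(2)*sin(y + pi/4).
Check: d/dy[5*log(y**2 + 1)*sin(y + pi/4) + 5*log(2)*sin(y + pi/4)] = (5*y**2*log(y**2 + 1)*cos(y + pi/4) + 5*y**2*log(2)*cos(y + pi/4) + 10*y*sin(y + pi/4) + 5*log(y**2 + 1)*cos(y + pi/4) + 5*log(2)*cos(y + pi/4))/(y**2 + 1) = G'(y).

G(y) = 5*log(y**2 + 1)*sin(y + pi/4) + 5*log(2)*sin(y + pi/4)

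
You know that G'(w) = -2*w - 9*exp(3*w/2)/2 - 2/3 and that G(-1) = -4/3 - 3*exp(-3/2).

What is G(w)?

Integrate term by term and add the pieces.
A general antiderivative is -w**2 - 2*w/3 - 3*exp(3*w/2) + C.
The condition gives C = -4/3 - 3*exp(-3/2) - (-3*exp(-3/2) - 1/3) = -1.
So G(w) = -w**2 - 2*w/3 - 3*exp(3*w/2) - 1.
Check: d/dw[-w**2 - 2*w/3 - 3*exp(3*w/2) - 1] = -2*w - 9*exp(3*w/2)/2 - 2/3 = G'(w).

G(w) = -w**2 - 2*w/3 - 3*exp(3*w/2) - 1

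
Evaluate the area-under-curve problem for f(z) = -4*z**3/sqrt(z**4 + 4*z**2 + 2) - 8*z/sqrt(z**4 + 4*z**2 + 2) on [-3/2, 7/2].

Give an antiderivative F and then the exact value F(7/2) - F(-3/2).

The substitution u = z**4 + 4*z**2 + 2 works: f is exactly (dF/du)*(du/dz) for that inner function.
F(z) = -2*sqrt(z**4 + 4*z**2 + 2) is an antiderivative of f.
Check: d/dz[-2*sqrt(z**4 + 4*z**2 + 2)] = (-4*z**3 - 8*z)/sqrt(z**4 + 4*z**2 + 2), which equals f(z).
F(7/2) = -sqrt(3217)/2; F(-3/2) = -sqrt(257)/2.
Integral = F(7/2) - F(-3/2) = -sqrt(3217)/2 + sqrt(257)/2.

Antiderivative: F(z) = -2*sqrt(z**4 + 4*z**2 + 2); value = -sqrt(3217)/2 + sqrt(257)/2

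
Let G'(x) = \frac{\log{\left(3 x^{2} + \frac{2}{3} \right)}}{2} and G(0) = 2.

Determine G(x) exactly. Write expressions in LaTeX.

Check a candidate G(x) by differentiating: d/dx[G] must match the given G'(x).
A general antiderivative is \frac{x \log{\left(3 x^{2} + \frac{2}{3} \right)}}{2} - x + \frac{\sqrt{2} \operatorname{atan}{\left(\frac{3 \sqrt{2} x}{2} \right)}}{3} + C.
The condition gives C = 2 - (0) = 2.
So G(x) = \frac{3 x \log{\left(3 x^{2} + \frac{2}{3} \right)} - 6 x + 2 \sqrt{2} \operatorname{atan}{\left(\frac{3 \sqrt{2} x}{2} \right)} + 12}{6}.
Check: d/dx[\frac{3 x \log{\left(3 x^{2} + \frac{2}{3} \right)} - 6 x + 2 \sqrt{2} \operatorname{atan}{\left(\frac{3 \sqrt{2} x}{2} \right)} + 12}{6}] = \frac{\log{\left(3 x^{2} + \frac{2}{3} \right)}}{2} = G'(x).

G(x) = \frac{3 x \log{\left(3 x^{2} + \frac{2}{3} \right)} - 6 x + 2 \sqrt{2} \operatorname{atan}{\left(\frac{3 \sqrt{2} x}{2} \right)} + 12}{6}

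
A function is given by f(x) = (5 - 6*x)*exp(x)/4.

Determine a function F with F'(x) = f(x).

Recognize the product-rule pattern: f = u'v + uv' with u = 11/4 - 3*x/2, v = exp(x), so integration by parts undoes it.
Check: d/dx[(11 - 6*x)*exp(x)/4] = -3*x*exp(x)/2 + 5*exp(x)/4, which equals f(x).

An antiderivative is F(x) = (11 - 6*x)*exp(x)/4.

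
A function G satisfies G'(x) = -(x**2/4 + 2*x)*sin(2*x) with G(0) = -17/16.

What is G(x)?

Recover the given G'(x) by differentiating a candidate G(x); any mismatch rules it out.
A general antiderivative is x**2*cos(2*x)/8 - x*sin(2*x)/8 + x*cos(2*x) - sin(2*x)/2 - cos(2*x)/16 + C.
The condition gives C = -17/16 - (-1/16) = -1.
So G(x) = (2*x**2*cos(2*x) - 2*x*sin(2*x) + 16*x*cos(2*x) - 8*sin(2*x) - cos(2*x) - 16)/16.
Check: d/dx[(2*x**2*cos(2*x) - 2*x*sin(2*x) + 16*x*cos(2*x) - 8*sin(2*x) - cos(2*x) - 16)/16] = -x**2*sin(2*x)/4 - 2*x*sin(2*x), which equals G'(x).

G(x) = (2*x**2*cos(2*x) - 2*x*sin(2*x) + 16*x*cos(2*x) - 8*sin(2*x) - cos(2*x) - 16)/16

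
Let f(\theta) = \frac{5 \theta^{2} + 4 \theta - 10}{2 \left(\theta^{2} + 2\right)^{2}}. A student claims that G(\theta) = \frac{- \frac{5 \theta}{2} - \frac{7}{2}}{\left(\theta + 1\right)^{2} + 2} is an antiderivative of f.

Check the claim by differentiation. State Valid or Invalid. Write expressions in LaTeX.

d/d\theta[G] = \frac{5 \theta^{2} + 14 \theta - 1}{2 \theta^{4} + 8 \theta^{3} + 20 \theta^{2} + 24 \theta + 18}
d/d\theta[G] - f(\theta) = \frac{- 10 \theta^{5} - 37 \theta^{4} - 4 \theta^{3} + 23 \theta^{2} + 140 \theta + 86}{2 \theta^{8} + 8 \theta^{7} + 28 \theta^{6} + 56 \theta^{5} + 106 \theta^{4} + 128 \theta^{3} + 152 \theta^{2} + 96 \theta + 72} != 0.

Invalid: d/d\theta[G] - f = \frac{- 10 \theta^{5} - 37 \theta^{4} - 4 \theta^{3} + 23 \theta^{2} + 140 \theta + 86}{2 \theta^{8} + 8 \theta^{7} + 28 \theta^{6} + 56 \theta^{5} + 106 \theta^{4} + 128 \theta^{3} + 152 \theta^{2} + 96 \theta + 72}, which is not 0.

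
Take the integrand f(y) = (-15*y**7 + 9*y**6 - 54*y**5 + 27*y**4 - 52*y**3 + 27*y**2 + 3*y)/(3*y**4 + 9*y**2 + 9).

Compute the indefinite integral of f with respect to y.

A first test for any F(y): its y-derivative must equal f(y) identically.
Check: d/dy[-(15*y**4 - 12*y**3 + 18*y**2 - 20*log(2*y**4/3 + 2*y**2 + 2))/12] = (-15*y**7 + 9*y**6 - 54*y**5 + 27*y**4 - 52*y**3 + 27*y**2 + 3*y)/(3*y**4 + 9*y**2 + 9) = f(y).

F(y) = -(15*y**4 - 12*y**3 + 18*y**2 - 20*log(2*y**4/3 + 2*y**2 + 2))/12 + C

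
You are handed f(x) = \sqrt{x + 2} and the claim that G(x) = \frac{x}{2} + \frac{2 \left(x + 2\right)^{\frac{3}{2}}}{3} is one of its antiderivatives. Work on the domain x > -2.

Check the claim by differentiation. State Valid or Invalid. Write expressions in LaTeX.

Invalid: d/dx[G] - f = \frac{1}{2}, which is not 0.

d/dx[G] = \sqrt{x + 2} + \frac{1}{2}
d/dx[G] - f(x) = \frac{1}{2} != 0.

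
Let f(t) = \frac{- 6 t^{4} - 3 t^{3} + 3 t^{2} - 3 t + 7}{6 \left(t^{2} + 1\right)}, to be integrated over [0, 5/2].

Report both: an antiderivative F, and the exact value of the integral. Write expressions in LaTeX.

For F(t) to be correct the identity F'(t) - f(t) = 0 must hold.
F(t) = \frac{- 4 t^{3} - 3 t^{2} + 18 t - 4 \operatorname{atan}{\left(t \right)} - 3}{12} is an antiderivative of f.
Check: d/dt[\frac{- 4 t^{3} - 3 t^{2} + 18 t - 4 \operatorname{atan}{\left(t \right)} - 3}{12}] = \frac{- 6 t^{4} - 3 t^{3} + 3 t^{2} - 3 t + 7}{6 t^{2} + 6}, which equals f(t).
F(5/2) = - \frac{157}{48} - \frac{\operatorname{atan}{\left(\frac{5}{2} \right)}}{3}; F(0) = - \frac{1}{4}.
Integral = F(5/2) - F(0) = - \frac{145}{48} - \frac{\operatorname{atan}{\left(\frac{5}{2} \right)}}{3}.

Antiderivative: F(t) = \frac{- 4 t^{3} - 3 t^{2} + 18 t - 4 \operatorname{atan}{\left(t \right)} - 3}{12}; value = - \frac{145}{48} - \frac{\operatorname{atan}{\left(\frac{5}{2} \right)}}{3}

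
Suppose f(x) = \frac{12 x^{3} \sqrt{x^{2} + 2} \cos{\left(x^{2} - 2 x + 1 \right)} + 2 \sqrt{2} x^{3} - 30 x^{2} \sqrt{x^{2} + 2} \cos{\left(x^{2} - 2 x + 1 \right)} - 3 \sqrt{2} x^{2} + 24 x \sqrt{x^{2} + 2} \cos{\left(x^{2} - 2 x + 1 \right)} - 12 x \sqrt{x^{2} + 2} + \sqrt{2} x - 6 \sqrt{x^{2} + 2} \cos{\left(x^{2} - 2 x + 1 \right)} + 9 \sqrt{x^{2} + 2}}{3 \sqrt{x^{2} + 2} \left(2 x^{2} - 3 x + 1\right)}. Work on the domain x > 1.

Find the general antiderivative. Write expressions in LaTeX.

An antiderivative F(x) passes only if d/dx[F] lands on f(x) exactly.
Check: d/dx[\frac{2 \sqrt{\frac{x^{2}}{2} + 1}}{3} - \log{\left(\frac{3 x}{2} - \frac{3}{2} \right)} - \log{\left(4 x - 2 \right)} + \sin{\left(x^{2} - 2 x + 1 \right)}] = \frac{12 x^{3} \sqrt{x^{2} + 2} \cos{\left(x^{2} - 2 x + 1 \right)} + 2 \sqrt{2} x^{3} - 30 x^{2} \sqrt{x^{2} + 2} \cos{\left(x^{2} - 2 x + 1 \right)} - 3 \sqrt{2} x^{2} + 24 x \sqrt{x^{2} + 2} \cos{\left(x^{2} - 2 x + 1 \right)} - 12 x \sqrt{x^{2} + 2} + \sqrt{2} x - 6 \sqrt{x^{2} + 2} \cos{\left(x^{2} - 2 x + 1 \right)} + 9 \sqrt{x^{2} + 2}}{6 x^{2} \sqrt{x^{2} + 2} - 9 x \sqrt{x^{2} + 2} + 3 \sqrt{x^{2} + 2}}, which equals f(x).

F(x) = \frac{2 \sqrt{\frac{x^{2}}{2} + 1}}{3} - \log{\left(\frac{3 x}{2} - \frac{3}{2} \right)} - \log{\left(4 x - 2 \right)} + \sin{\left(x^{2} - 2 x + 1 \right)} + C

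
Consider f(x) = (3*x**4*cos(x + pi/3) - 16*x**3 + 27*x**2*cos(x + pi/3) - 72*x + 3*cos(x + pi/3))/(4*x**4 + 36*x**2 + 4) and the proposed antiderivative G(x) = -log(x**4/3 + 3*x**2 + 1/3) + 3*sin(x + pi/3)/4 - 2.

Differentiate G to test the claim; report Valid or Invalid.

d/dx[G] = (3*x**4*cos(x + pi/3) - 16*x**3 + 27*x**2*cos(x + pi/3) - 72*x + 3*cos(x + pi/3))/(4*x**4 + 36*x**2 + 4)
This equals f(x) exactly, so the claim holds.

Valid - differentiating G returns exactly f.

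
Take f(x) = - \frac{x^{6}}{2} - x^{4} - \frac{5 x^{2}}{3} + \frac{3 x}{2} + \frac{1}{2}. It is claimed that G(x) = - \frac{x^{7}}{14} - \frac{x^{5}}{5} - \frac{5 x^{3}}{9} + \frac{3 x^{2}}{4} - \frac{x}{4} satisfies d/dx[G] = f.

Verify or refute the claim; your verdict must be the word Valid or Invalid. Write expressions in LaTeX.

Invalid: d/dx[G] - f = - \frac{3}{4}, which is not 0.

d/dx[G] = - \frac{x^{6}}{2} - x^{4} - \frac{5 x^{2}}{3} + \frac{3 x}{2} - \frac{1}{4}
d/dx[G] - f(x) = - \frac{3}{4} != 0.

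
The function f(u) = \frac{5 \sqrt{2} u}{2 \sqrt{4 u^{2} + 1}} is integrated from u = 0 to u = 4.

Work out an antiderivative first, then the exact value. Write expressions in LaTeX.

f matches the chain-rule pattern g'(h)*h' with inner function h(u) = 2 u^{2} + \frac{1}{2}; substituting w = h(u) collapses the integral.
F(u) = \frac{5 \sqrt{2 u^{2} + \frac{1}{2}}}{4} is an antiderivative of f.
Check: d/du[\frac{5 \sqrt{2 u^{2} + \frac{1}{2}}}{4}] = \frac{5 \sqrt{2} u}{2 \sqrt{4 u^{2} + 1}} = f(u).
F(4) = \frac{5 \sqrt{130}}{8}; F(0) = \frac{5 \sqrt{2}}{8}.
Integral = F(4) - F(0) = - \frac{5 \sqrt{2}}{8} + \frac{5 \sqrt{130}}{8}.

Antiderivative: F(u) = \frac{5 \sqrt{2 u^{2} + \frac{1}{2}}}{4}; value = - \frac{5 \sqrt{2}}{8} + \frac{5 \sqrt{130}}{8}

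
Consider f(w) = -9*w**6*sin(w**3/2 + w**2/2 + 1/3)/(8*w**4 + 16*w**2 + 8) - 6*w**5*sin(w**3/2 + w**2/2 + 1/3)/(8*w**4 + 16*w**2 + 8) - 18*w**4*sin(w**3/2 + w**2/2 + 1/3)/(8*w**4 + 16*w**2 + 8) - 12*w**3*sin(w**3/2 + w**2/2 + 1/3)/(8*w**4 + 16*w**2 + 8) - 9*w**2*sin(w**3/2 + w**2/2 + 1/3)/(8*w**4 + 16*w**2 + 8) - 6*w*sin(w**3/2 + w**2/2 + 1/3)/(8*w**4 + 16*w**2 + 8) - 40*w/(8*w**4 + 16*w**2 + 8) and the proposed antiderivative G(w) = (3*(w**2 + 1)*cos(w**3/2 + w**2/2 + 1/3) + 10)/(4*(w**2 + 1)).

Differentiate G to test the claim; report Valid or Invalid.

Valid - differentiating G returns exactly f.

d/dw[G] = (-9*w**6*sin(w**3/2 + w**2/2 + 1/3) - 6*w**5*sin(w**3/2 + w**2/2 + 1/3) - 18*w**4*sin(w**3/2 + w**2/2 + 1/3) - 12*w**3*sin(w**3/2 + w**2/2 + 1/3) - 9*w**2*sin(w**3/2 + w**2/2 + 1/3) - 6*w*sin(w**3/2 + w**2/2 + 1/3) - 40*w)/(8*w**4 + 16*w**2 + 8)
This equals f(w) exactly, so the claim holds.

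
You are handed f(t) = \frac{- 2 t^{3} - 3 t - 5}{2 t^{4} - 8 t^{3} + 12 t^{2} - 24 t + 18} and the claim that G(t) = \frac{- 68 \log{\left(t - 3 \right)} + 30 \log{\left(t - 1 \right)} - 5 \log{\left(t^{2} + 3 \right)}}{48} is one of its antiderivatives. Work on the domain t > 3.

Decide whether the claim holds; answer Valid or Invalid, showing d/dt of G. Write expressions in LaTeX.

Invalid: d/dt[G] - f = \frac{3}{8 t^{2} + 24}, which is not 0.

d/dt[G] = \frac{- 8 t^{3} + 3 t^{2} - 24 t - 11}{8 t^{4} - 32 t^{3} + 48 t^{2} - 96 t + 72}
d/dt[G] - f(t) = \frac{3}{8 t^{2} + 24} != 0.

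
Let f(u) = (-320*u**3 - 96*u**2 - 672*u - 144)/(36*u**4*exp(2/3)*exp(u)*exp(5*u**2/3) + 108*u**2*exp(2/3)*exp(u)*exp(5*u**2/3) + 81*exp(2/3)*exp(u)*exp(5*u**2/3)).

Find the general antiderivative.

F(u) = 16*exp(-5*u**2/3 - u - 2/3)/(3*(2*u**2 + 3)) + C

Recognize the product-rule pattern: f = v'r + vr' with v = 16/(3*(2*u**2 + 3)), r = exp(-5*u**2/3 - u - 2/3), so integration by parts undoes it.
Check: d/du[16*exp(-5*u**2/3 - u - 2/3)/(3*(2*u**2 + 3))] = (-320*u**3 - 96*u**2 - 672*u - 144)/(36*u**4*exp(2/3)*exp(u)*exp(5*u**2/3) + 108*u**2*exp(2/3)*exp(u)*exp(5*u**2/3) + 81*exp(2/3)*exp(u)*exp(5*u**2/3)) = f(u).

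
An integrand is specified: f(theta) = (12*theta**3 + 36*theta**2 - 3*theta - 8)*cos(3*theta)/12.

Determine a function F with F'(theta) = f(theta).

An antiderivative is F(theta) = (36*theta**3*sin(3*theta) + 108*theta**2*sin(3*theta) + 36*theta**2*cos(3*theta) - 33*theta*sin(3*theta) + 72*theta*cos(3*theta) - 48*sin(3*theta) - 11*cos(3*theta))/108.

An antiderivative F(theta) passes only if d/dtheta[F] lands on f(theta) exactly.
Check: d/dtheta[(36*theta**3*sin(3*theta) + 108*theta**2*sin(3*theta) + 36*theta**2*cos(3*theta) - 33*theta*sin(3*theta) + 72*theta*cos(3*theta) - 48*sin(3*theta) - 11*cos(3*theta))/108] = theta**3*cos(3*theta) + 3*theta**2*cos(3*theta) - theta*cos(3*theta)/4 - 2*cos(3*theta)/3, which equals f(theta).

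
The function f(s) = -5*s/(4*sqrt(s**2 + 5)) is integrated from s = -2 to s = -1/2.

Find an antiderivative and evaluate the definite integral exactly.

Antiderivative: F(s) = -5*sqrt(s**2 + 5)/4; value = 15/4 - 5*sqrt(21)/8

f matches the chain-rule pattern g'(h)*h' with inner function h(s) = s**2 + 5; substituting u = h(s) collapses the integral.
F(s) = -5*sqrt(s**2 + 5)/4 is an antiderivative of f.
Check: d/ds[-5*sqrt(s**2 + 5)/4] = -5*s/(4*sqrt(s**2 + 5)) = f(s).
F(-1/2) = -5*sqrt(21)/8; F(-2) = -15/4.
Integral = F(-1/2) - F(-2) = 15/4 - 5*sqrt(21)/8.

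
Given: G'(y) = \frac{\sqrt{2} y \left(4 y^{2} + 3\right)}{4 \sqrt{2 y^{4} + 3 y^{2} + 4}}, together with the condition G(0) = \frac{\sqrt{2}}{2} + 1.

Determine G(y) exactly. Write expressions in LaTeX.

The substitution u = y^{4} + \frac{3 y^{2}}{2} + 2 works: G'(y) is exactly (dG/du)*(du/dy) for that inner function.
A general antiderivative is \frac{\sqrt{y^{4} + \frac{3 y^{2}}{2} + 2}}{2} + C.
The condition gives C = \frac{\sqrt{2}}{2} + 1 - (\frac{\sqrt{2}}{2}) = 1.
So G(y) = \frac{\sqrt{2} \sqrt{2 y^{4} + 3 y^{2} + 4} + 4}{4}.
Check: d/dy[\frac{\sqrt{2} \sqrt{2 y^{4} + 3 y^{2} + 4} + 4}{4}] = \frac{4 \sqrt{2} y^{3} + 3 \sqrt{2} y}{4 \sqrt{2 y^{4} + 3 y^{2} + 4}}, which equals G'(y).

G(y) = \frac{\sqrt{2} \sqrt{2 y^{4} + 3 y^{2} + 4} + 4}{4}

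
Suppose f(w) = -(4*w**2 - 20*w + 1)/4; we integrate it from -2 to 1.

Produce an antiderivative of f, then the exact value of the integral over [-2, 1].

Antiderivative: F(w) = -w**3/3 + 5*w**2/2 - w/4; value = -45/4

Whatever form F(w) takes, F'(w) = f(w) is non-negotiable.
F(w) = -w**3/3 + 5*w**2/2 - w/4 is an antiderivative of f.
Check: d/dw[-w**3/3 + 5*w**2/2 - w/4] = -w**2 + 5*w - 1/4, which equals f(w).
F(1) = 23/12; F(-2) = 79/6.
Integral = F(1) - F(-2) = -45/4.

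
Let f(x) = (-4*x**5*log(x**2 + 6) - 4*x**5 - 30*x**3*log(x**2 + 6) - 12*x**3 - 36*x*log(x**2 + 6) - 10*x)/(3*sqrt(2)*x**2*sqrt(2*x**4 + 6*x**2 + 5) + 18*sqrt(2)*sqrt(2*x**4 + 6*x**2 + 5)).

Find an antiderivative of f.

Recognize the product-rule pattern: f = u'v + uv' with u = -sqrt(x**4 + 3*x**2 + 5/2)/3, v = log(x**2 + 6), so integration by parts undoes it.
Check: d/dx[-sqrt(2)*sqrt(2*x**4 + 6*x**2 + 5)*log(x**2 + 6)/6] = (-2*sqrt(2)*x**5*log(x**2 + 6) - 2*sqrt(2)*x**5 - 15*sqrt(2)*x**3*log(x**2 + 6) - 6*sqrt(2)*x**3 - 18*sqrt(2)*x*log(x**2 + 6) - 5*sqrt(2)*x)/(3*x**2*sqrt(2*x**4 + 6*x**2 + 5) + 18*sqrt(2*x**4 + 6*x**2 + 5)), which equals f(x).

An antiderivative is F(x) = -sqrt(2)*sqrt(2*x**4 + 6*x**2 + 5)*log(x**2 + 6)/6.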